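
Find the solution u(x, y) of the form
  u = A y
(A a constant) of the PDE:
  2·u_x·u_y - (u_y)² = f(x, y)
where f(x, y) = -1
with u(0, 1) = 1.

Substitute the ansatz u = A y into the left-hand side.
Derivatives of the ansatz:
  u_x = 0
  u_y = A
Term by term:
  2·u_x·u_y = 0
  -(u_y)² = - A^{2}
So the left-hand side equals
  - A^{2}
This must equal f(x, y) = -1 identically.
Matching coefficients of the independent functions:
  [constant term]:  - A^{2} = -1
These equations allow (A) = (-1) or (1).
Impose the point condition(s):
  u(0, 1) = 1  ⟹  A = 1
Only A = 1 satisfies everything.
Hence u(x, y) = y.

Answer: u(x, y) = y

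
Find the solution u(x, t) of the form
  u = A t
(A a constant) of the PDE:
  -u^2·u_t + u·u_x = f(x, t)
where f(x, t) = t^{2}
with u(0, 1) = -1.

Substitute the ansatz u = A t into the left-hand side.
Derivatives of the ansatz:
  u_t = A
  u_x = 0
Term by term:
  -u^2·u_t = - A^{3} t^{2}
  u·u_x = 0
So the left-hand side equals
  - A^{3} t^{2}
This must equal f(x, t) = t^{2} identically.
Matching coefficients of the independent functions:
  [t^{2}]:  - A^{3} = 1
Solving: A = -1.
Check against the point condition:
  u(0, 1) = -1  ⟹  A = -1  ✓
Hence u(x, t) = - t.

Answer: u(x, t) = - t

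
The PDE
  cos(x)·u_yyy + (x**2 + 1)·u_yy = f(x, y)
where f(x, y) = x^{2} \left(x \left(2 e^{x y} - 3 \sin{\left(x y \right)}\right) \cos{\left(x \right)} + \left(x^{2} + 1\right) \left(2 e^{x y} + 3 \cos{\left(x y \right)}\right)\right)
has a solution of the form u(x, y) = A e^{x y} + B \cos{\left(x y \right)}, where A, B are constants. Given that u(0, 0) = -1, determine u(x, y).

Answer: u(x, y) = 2 e^{x y} - 3 \cos{\left(x y \right)}

Derivation:
Substitute the ansatz u = A e^{x y} + B \cos{\left(x y \right)} into the left-hand side.
Derivatives of the ansatz:
  u_yyy = A x^{3} e^{x y} + B x^{3} \sin{\left(x y \right)}
  u_yy = A x^{2} e^{x y} - B x^{2} \cos{\left(x y \right)}
Term by term:
  cos(x)·u_yyy = A x^{3} e^{x y} \cos{\left(x \right)} + B x^{3} \sin{\left(x y \right)} \cos{\left(x \right)}
  (x**2 + 1)·u_yy = A x^{4} e^{x y} + A x^{2} e^{x y} - B x^{4} \cos{\left(x y \right)} - B x^{2} \cos{\left(x y \right)}
So the left-hand side equals
  A x^{4} e^{x y} + A x^{3} e^{x y} \cos{\left(x \right)} + A x^{2} e^{x y} - B x^{4} \cos{\left(x y \right)} + B x^{3} \sin{\left(x y \right)} \cos{\left(x \right)} - B x^{2} \cos{\left(x y \right)}
This must equal f(x, y) identically; expanded, f = 2 x^{4} e^{x y} + 3 x^{4} \cos{\left(x y \right)} + 2 x^{3} e^{x y} \cos{\left(x \right)} - 3 x^{3} \sin{\left(x y \right)} \cos{\left(x \right)} + 2 x^{2} e^{x y} + 3 x^{2} \cos{\left(x y \right)}.
Matching coefficients of the independent functions:
  [x^{2} e^{x y}, x^{4} e^{x y}, x^{3} e^{x y} \cos{\left(x \right)}]:  A = 2
  [x^{2} \cos{\left(x y \right)}, x^{4} \cos{\left(x y \right)}]:  - B = 3
  [x^{3} \sin{\left(x y \right)} \cos{\left(x \right)}]:  B = -3
Solving: A = 2, B = -3.
Check against the point condition:
  u(0, 0) = -1  ⟹  A + B = -1  ✓
Hence u(x, y) = 2 e^{x y} - 3 \cos{\left(x y \right)}.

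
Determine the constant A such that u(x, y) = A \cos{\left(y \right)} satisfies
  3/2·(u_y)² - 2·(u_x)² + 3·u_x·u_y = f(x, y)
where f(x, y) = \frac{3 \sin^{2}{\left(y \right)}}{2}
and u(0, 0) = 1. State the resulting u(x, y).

Answer: u(x, y) = \cos{\left(y \right)}

Derivation:
Substitute the ansatz u = A \cos{\left(y \right)} into the left-hand side.
Derivatives of the ansatz:
  u_y = - A \sin{\left(y \right)}
  u_x = 0
Term by term:
  3/2·(u_y)² = \frac{3 A^{2} \sin^{2}{\left(y \right)}}{2}
  -2·(u_x)² = 0
  3·u_x·u_y = 0
So the left-hand side equals
  \frac{3 A^{2} \sin^{2}{\left(y \right)}}{2}
This must equal f(x, y) = \frac{3 \sin^{2}{\left(y \right)}}{2} identically.
Matching coefficients of the independent functions:
  [\sin^{2}{\left(y \right)}]:  \frac{3 A^{2}}{2} = \frac{3}{2}
These equations allow (A) = (-1) or (1).
Impose the point condition(s):
  u(0, 0) = 1  ⟹  A = 1
Only A = 1 satisfies everything.
Hence u(x, y) = \cos{\left(y \right)}.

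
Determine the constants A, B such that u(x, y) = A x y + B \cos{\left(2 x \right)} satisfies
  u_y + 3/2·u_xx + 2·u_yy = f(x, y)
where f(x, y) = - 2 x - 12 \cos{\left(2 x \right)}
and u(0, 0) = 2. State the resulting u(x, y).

Substitute the ansatz u = A x y + B \cos{\left(2 x \right)} into the left-hand side.
Derivatives of the ansatz:
  u_y = A x
  u_xx = - 4 B \cos{\left(2 x \right)}
  u_yy = 0
Term by term:
  u_y = A x
  3/2·u_xx = - 6 B \cos{\left(2 x \right)}
  2·u_yy = 0
So the left-hand side equals
  A x - 6 B \cos{\left(2 x \right)}
This must equal f(x, y) = - 2 x - 12 \cos{\left(2 x \right)} identically.
Matching coefficients of the independent functions:
  [x]:  A = -2
  [\cos{\left(2 x \right)}]:  - 6 B = -12
Solving: A = -2, B = 2.
Check against the point condition:
  u(0, 0) = 2  ⟹  B = 2  ✓
Hence u(x, y) = - 2 x y + 2 \cos{\left(2 x \right)}.

Answer: u(x, y) = - 2 x y + 2 \cos{\left(2 x \right)}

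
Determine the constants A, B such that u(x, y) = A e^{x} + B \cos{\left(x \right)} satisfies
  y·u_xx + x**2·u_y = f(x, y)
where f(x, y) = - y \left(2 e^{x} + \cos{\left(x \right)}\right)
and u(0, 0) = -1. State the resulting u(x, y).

Substitute the ansatz u = A e^{x} + B \cos{\left(x \right)} into the left-hand side.
Derivatives of the ansatz:
  u_xx = A e^{x} - B \cos{\left(x \right)}
  u_y = 0
Term by term:
  y·u_xx = A y e^{x} - B y \cos{\left(x \right)}
  x**2·u_y = 0
So the left-hand side equals
  A y e^{x} - B y \cos{\left(x \right)}
This must equal f(x, y) = - y \left(2 e^{x} + \cos{\left(x \right)}\right) identically.
Matching coefficients of the independent functions:
  [y e^{x}]:  A = -2
  [y \cos{\left(x \right)}]:  - B = -1
Solving: A = -2, B = 1.
Check against the point condition:
  u(0, 0) = -1  ⟹  A + B = -1  ✓
Hence u(x, y) = - 2 e^{x} + \cos{\left(x \right)}.

Answer: u(x, y) = - 2 e^{x} + \cos{\left(x \right)}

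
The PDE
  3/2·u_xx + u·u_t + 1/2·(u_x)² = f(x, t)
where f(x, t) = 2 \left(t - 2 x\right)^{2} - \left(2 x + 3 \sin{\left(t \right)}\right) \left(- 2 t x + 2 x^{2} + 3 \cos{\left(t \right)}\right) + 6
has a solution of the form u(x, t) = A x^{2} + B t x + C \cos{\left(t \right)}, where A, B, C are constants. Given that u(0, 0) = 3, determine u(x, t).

Answer: u(x, t) = - 2 t x + 2 x^{2} + 3 \cos{\left(t \right)}

Derivation:
Substitute the ansatz u = A x^{2} + B t x + C \cos{\left(t \right)} into the left-hand side.
Derivatives of the ansatz:
  u_xx = 2 A
  u_t = B x - C \sin{\left(t \right)}
  u_x = 2 A x + B t
Term by term:
  3/2·u_xx = 3 A
  u·u_t = A B x^{3} - A C x^{2} \sin{\left(t \right)} + B^{2} t x^{2} - B C t x \sin{\left(t \right)} + B C x \cos{\left(t \right)} - C^{2} \sin{\left(t \right)} \cos{\left(t \right)}
  1/2·(u_x)² = 2 A^{2} x^{2} + 2 A B t x + \frac{B^{2} t^{2}}{2}
So the left-hand side equals
  2 A^{2} x^{2} + 2 A B t x + A B x^{3} - A C x^{2} \sin{\left(t \right)} + 3 A + \frac{B^{2} t^{2}}{2} + B^{2} t x^{2} - B C t x \sin{\left(t \right)} + B C x \cos{\left(t \right)} - C^{2} \sin{\left(t \right)} \cos{\left(t \right)}
This must equal f(x, t) identically; expanded, f = 2 t^{2} + 4 t x^{2} + 6 t x \sin{\left(t \right)} - 8 t x - 4 x^{3} - 6 x^{2} \sin{\left(t \right)} + 8 x^{2} - 6 x \cos{\left(t \right)} - 9 \sin{\left(t \right)} \cos{\left(t \right)} + 6.
Matching coefficients of the independent functions:
  [constant term]:  3 A = 6
  [t^{2}]:  \frac{B^{2}}{2} = 2
  [x^{2}]:  2 A^{2} = 8
  [x^{3}]:  A B = -4
  [t x]:  2 A B = -8
  [t x^{2}]:  B^{2} = 4
  [x \cos{\left(t \right)}]:  B C = -6
  [x^{2} \sin{\left(t \right)}]:  - A C = -6
  [\sin{\left(t \right)} \cos{\left(t \right)}]:  - C^{2} = -9
  [t x \sin{\left(t \right)}]:  - B C = 6
Solving: A = 2, B = -2, C = 3.
Check against the point condition:
  u(0, 0) = 3  ⟹  C = 3  ✓
Hence u(x, t) = - 2 t x + 2 x^{2} + 3 \cos{\left(t \right)}.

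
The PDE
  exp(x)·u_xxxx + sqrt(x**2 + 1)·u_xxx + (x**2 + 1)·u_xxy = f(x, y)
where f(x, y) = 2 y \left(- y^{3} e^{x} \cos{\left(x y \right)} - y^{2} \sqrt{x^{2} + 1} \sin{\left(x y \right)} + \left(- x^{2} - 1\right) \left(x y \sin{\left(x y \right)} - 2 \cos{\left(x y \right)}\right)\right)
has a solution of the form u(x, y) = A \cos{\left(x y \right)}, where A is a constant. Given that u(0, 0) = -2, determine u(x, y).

Answer: u(x, y) = - 2 \cos{\left(x y \right)}

Derivation:
Substitute the ansatz u = A \cos{\left(x y \right)} into the left-hand side.
Derivatives of the ansatz:
  u_xxxx = A y^{4} \cos{\left(x y \right)}
  u_xxx = A y^{3} \sin{\left(x y \right)}
  u_xxy = A x y^{2} \sin{\left(x y \right)} - 2 A y \cos{\left(x y \right)}
Term by term:
  exp(x)·u_xxxx = A y^{4} e^{x} \cos{\left(x y \right)}
  sqrt(x**2 + 1)·u_xxx = A y^{3} \sqrt{x^{2} + 1} \sin{\left(x y \right)}
  (x**2 + 1)·u_xxy = A x^{3} y^{2} \sin{\left(x y \right)} - 2 A x^{2} y \cos{\left(x y \right)} + A x y^{2} \sin{\left(x y \right)} - 2 A y \cos{\left(x y \right)}
So the left-hand side equals
  A x^{3} y^{2} \sin{\left(x y \right)} - 2 A x^{2} y \cos{\left(x y \right)} + A x y^{2} \sin{\left(x y \right)} + A y^{4} e^{x} \cos{\left(x y \right)} + A y^{3} \sqrt{x^{2} + 1} \sin{\left(x y \right)} - 2 A y \cos{\left(x y \right)}
This must equal f(x, y) identically; expanded, f = - 2 x^{3} y^{2} \sin{\left(x y \right)} + 4 x^{2} y \cos{\left(x y \right)} - 2 x y^{2} \sin{\left(x y \right)} - 2 y^{4} e^{x} \cos{\left(x y \right)} - 2 y^{3} \sqrt{x^{2} + 1} \sin{\left(x y \right)} + 4 y \cos{\left(x y \right)}.
Matching coefficients of the independent functions:
  [y \cos{\left(x y \right)}, x^{2} y \cos{\left(x y \right)}]:  - 2 A = 4
  [x y^{2} \sin{\left(x y \right)}, x^{3} y^{2} \sin{\left(x y \right)}, y^{3} \sqrt{x^{2} + 1} \sin{\left(x y \right)}, y^{4} e^{x} \cos{\left(x y \right)}]:  A = -2
Solving: A = -2.
Check against the point condition:
  u(0, 0) = -2  ⟹  A = -2  ✓
Hence u(x, y) = - 2 \cos{\left(x y \right)}.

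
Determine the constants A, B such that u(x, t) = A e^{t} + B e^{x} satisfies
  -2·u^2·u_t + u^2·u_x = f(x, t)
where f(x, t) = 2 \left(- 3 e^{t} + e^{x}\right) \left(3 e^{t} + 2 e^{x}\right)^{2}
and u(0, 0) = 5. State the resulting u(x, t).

Substitute the ansatz u = A e^{t} + B e^{x} into the left-hand side.
Derivatives of the ansatz:
  u_t = A e^{t}
  u_x = B e^{x}
Term by term:
  -2·u^2·u_t = - 2 A^{3} e^{3 t} - 4 A^{2} B e^{2 t} e^{x} - 2 A B^{2} e^{t} e^{2 x}
  u^2·u_x = A^{2} B e^{2 t} e^{x} + 2 A B^{2} e^{t} e^{2 x} + B^{3} e^{3 x}
So the left-hand side equals
  - 2 A^{3} e^{3 t} - 3 A^{2} B e^{2 t} e^{x} + B^{3} e^{3 x}
This must equal f(x, t) identically; expanded, f = - 54 e^{3 t} - 54 e^{2 t} e^{x} + 8 e^{3 x}.
Matching coefficients of the independent functions:
  [e^{2 t} e^{x}]:  - 3 A^{2} B = -54
  [e^{3 t}]:  - 2 A^{3} = -54
  [e^{3 x}]:  B^{3} = 8
Solving: A = 3, B = 2.
Check against the point condition:
  u(0, 0) = 5  ⟹  A + B = 5  ✓
Hence u(x, t) = 3 e^{t} + 2 e^{x}.

Answer: u(x, t) = 3 e^{t} + 2 e^{x}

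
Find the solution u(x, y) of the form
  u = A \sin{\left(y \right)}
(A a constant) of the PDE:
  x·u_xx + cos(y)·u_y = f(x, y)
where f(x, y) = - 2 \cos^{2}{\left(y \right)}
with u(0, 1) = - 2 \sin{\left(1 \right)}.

Answer: u(x, y) = - 2 \sin{\left(y \right)}

Derivation:
Substitute the ansatz u = A \sin{\left(y \right)} into the left-hand side.
Derivatives of the ansatz:
  u_xx = 0
  u_y = A \cos{\left(y \right)}
Term by term:
  x·u_xx = 0
  cos(y)·u_y = A \cos^{2}{\left(y \right)}
So the left-hand side equals
  A \cos^{2}{\left(y \right)}
This must equal f(x, y) = - 2 \cos^{2}{\left(y \right)} identically.
Matching coefficients of the independent functions:
  [\cos^{2}{\left(y \right)}]:  A = -2
Solving: A = -2.
Check against the point condition:
  u(0, 1) = - 2 \sin{\left(1 \right)}  ⟹  A \sin{\left(1 \right)} = - 2 \sin{\left(1 \right)}  ✓
Hence u(x, y) = - 2 \sin{\left(y \right)}.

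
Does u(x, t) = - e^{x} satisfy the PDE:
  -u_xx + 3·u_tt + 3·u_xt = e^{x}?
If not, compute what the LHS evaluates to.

Answer: Yes

Derivation:
Evaluate each term of the left-hand side for u = - e^{x}.
Derivatives:
  u_xx = - e^{x}
  u_tt = 0
  u_xt = 0
Terms:
  -u_xx = e^{x}
  3·u_tt = 0
  3·u_xt = 0
Sum: LHS = e^{x}
This is exactly the given right-hand side, so u is a solution.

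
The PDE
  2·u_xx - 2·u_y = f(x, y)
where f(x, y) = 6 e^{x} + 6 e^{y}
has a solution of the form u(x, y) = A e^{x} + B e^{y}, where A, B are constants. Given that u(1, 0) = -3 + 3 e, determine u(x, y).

Substitute the ansatz u = A e^{x} + B e^{y} into the left-hand side.
Derivatives of the ansatz:
  u_xx = A e^{x}
  u_y = B e^{y}
Term by term:
  2·u_xx = 2 A e^{x}
  -2·u_y = - 2 B e^{y}
So the left-hand side equals
  2 A e^{x} - 2 B e^{y}
This must equal f(x, y) = 6 e^{x} + 6 e^{y} identically.
Matching coefficients of the independent functions:
  [e^{x}]:  2 A = 6
  [e^{y}]:  - 2 B = 6
Solving: A = 3, B = -3.
Check against the point condition:
  u(1, 0) = -3 + 3 e  ⟹  e A + B = -3 + 3 e  ✓
Hence u(x, y) = 3 e^{x} - 3 e^{y}.

Answer: u(x, y) = 3 e^{x} - 3 e^{y}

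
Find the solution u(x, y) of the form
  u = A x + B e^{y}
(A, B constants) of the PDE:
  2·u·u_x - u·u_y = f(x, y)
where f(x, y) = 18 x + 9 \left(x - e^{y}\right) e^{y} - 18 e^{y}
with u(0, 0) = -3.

Substitute the ansatz u = A x + B e^{y} into the left-hand side.
Derivatives of the ansatz:
  u_x = A
  u_y = B e^{y}
Term by term:
  2·u·u_x = 2 A^{2} x + 2 A B e^{y}
  -u·u_y = - A B x e^{y} - B^{2} e^{2 y}
So the left-hand side equals
  2 A^{2} x - A B x e^{y} + 2 A B e^{y} - B^{2} e^{2 y}
This must equal f(x, y) identically; expanded, f = 9 x e^{y} + 18 x - 9 e^{2 y} - 18 e^{y}.
Matching coefficients of the independent functions:
  [x]:  2 A^{2} = 18
  [x e^{y}]:  - A B = 9
  [e^{y}]:  2 A B = -18
  [e^{2 y}]:  - B^{2} = -9
These equations allow (A, B) = (-3, 3) or (3, -3).
Impose the point condition(s):
  u(0, 0) = -3  ⟹  B = -3
Only A = 3, B = -3 satisfies everything.
Hence u(x, y) = 3 x - 3 e^{y}.

Answer: u(x, y) = 3 x - 3 e^{y}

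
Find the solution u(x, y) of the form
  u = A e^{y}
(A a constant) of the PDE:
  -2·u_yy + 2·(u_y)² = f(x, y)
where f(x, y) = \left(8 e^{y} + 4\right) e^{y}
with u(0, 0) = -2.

Answer: u(x, y) = - 2 e^{y}

Derivation:
Substitute the ansatz u = A e^{y} into the left-hand side.
Derivatives of the ansatz:
  u_yy = A e^{y}
  u_y = A e^{y}
Term by term:
  -2·u_yy = - 2 A e^{y}
  2·(u_y)² = 2 A^{2} e^{2 y}
So the left-hand side equals
  2 A^{2} e^{2 y} - 2 A e^{y}
This must equal f(x, y) = \left(8 e^{y} + 4\right) e^{y} identically.
Matching coefficients of the independent functions:
  [e^{y}]:  - 2 A = 4
  [e^{2 y}]:  2 A^{2} = 8
Solving: A = -2.
Check against the point condition:
  u(0, 0) = -2  ⟹  A = -2  ✓
Hence u(x, y) = - 2 e^{y}.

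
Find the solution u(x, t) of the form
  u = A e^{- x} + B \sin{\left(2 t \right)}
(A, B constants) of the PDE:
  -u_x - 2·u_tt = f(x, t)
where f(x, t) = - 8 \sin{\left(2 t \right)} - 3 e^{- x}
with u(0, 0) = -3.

Answer: u(x, t) = - \sin{\left(2 t \right)} - 3 e^{- x}

Derivation:
Substitute the ansatz u = A e^{- x} + B \sin{\left(2 t \right)} into the left-hand side.
Derivatives of the ansatz:
  u_x = - A e^{- x}
  u_tt = - 4 B \sin{\left(2 t \right)}
Term by term:
  -u_x = A e^{- x}
  -2·u_tt = 8 B \sin{\left(2 t \right)}
So the left-hand side equals
  A e^{- x} + 8 B \sin{\left(2 t \right)}
This must equal f(x, t) = - 8 \sin{\left(2 t \right)} - 3 e^{- x} identically.
Matching coefficients of the independent functions:
  [e^{- x}]:  A = -3
  [\sin{\left(2 t \right)}]:  8 B = -8
Solving: A = -3, B = -1.
Check against the point condition:
  u(0, 0) = -3  ⟹  A = -3  ✓
Hence u(x, t) = - \sin{\left(2 t \right)} - 3 e^{- x}.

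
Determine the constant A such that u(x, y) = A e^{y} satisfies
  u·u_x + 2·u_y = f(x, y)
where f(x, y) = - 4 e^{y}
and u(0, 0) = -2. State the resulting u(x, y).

Substitute the ansatz u = A e^{y} into the left-hand side.
Derivatives of the ansatz:
  u_x = 0
  u_y = A e^{y}
Term by term:
  u·u_x = 0
  2·u_y = 2 A e^{y}
So the left-hand side equals
  2 A e^{y}
This must equal f(x, y) = - 4 e^{y} identically.
Matching coefficients of the independent functions:
  [e^{y}]:  2 A = -4
Solving: A = -2.
Check against the point condition:
  u(0, 0) = -2  ⟹  A = -2  ✓
Hence u(x, y) = - 2 e^{y}.

Answer: u(x, y) = - 2 e^{y}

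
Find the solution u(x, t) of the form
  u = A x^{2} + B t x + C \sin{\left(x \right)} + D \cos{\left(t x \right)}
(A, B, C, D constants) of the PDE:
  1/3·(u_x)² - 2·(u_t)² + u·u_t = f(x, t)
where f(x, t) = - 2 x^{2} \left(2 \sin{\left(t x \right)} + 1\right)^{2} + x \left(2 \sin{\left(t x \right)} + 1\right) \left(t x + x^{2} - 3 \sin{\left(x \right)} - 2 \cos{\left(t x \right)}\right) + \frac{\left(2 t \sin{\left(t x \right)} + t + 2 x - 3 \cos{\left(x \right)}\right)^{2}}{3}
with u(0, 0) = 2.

Substitute the ansatz u = A x^{2} + B t x + C \sin{\left(x \right)} + D \cos{\left(t x \right)} into the left-hand side.
Derivatives of the ansatz:
  u_x = 2 A x + B t + C \cos{\left(x \right)} - D t \sin{\left(t x \right)}
  u_t = B x - D x \sin{\left(t x \right)}
Term by term:
  1/3·(u_x)² = \frac{4 A^{2} x^{2}}{3} + \frac{4 A B t x}{3} + \frac{4 A C x \cos{\left(x \right)}}{3} - \frac{4 A D t x \sin{\left(t x \right)}}{3} + \frac{B^{2} t^{2}}{3} + \frac{2 B C t \cos{\left(x \right)}}{3} - \frac{2 B D t^{2} \sin{\left(t x \right)}}{3} + \frac{C^{2} \cos^{2}{\left(x \right)}}{3} - \frac{2 C D t \sin{\left(t x \right)} \cos{\left(x \right)}}{3} + \frac{D^{2} t^{2} \sin^{2}{\left(t x \right)}}{3}
  -2·(u_t)² = - 2 B^{2} x^{2} + 4 B D x^{2} \sin{\left(t x \right)} - 2 D^{2} x^{2} \sin^{2}{\left(t x \right)}
  u·u_t = A B x^{3} - A D x^{3} \sin{\left(t x \right)} + B^{2} t x^{2} + B C x \sin{\left(x \right)} - B D t x^{2} \sin{\left(t x \right)} + B D x \cos{\left(t x \right)} - C D x \sin{\left(x \right)} \sin{\left(t x \right)} - D^{2} x \sin{\left(t x \right)} \cos{\left(t x \right)}
So the left-hand side equals
  \frac{4 A^{2} x^{2}}{3} + \frac{4 A B t x}{3} + A B x^{3} + \frac{4 A C x \cos{\left(x \right)}}{3} - \frac{4 A D t x \sin{\left(t x \right)}}{3} - A D x^{3} \sin{\left(t x \right)} + \frac{B^{2} t^{2}}{3} + B^{2} t x^{2} - 2 B^{2} x^{2} + \frac{2 B C t \cos{\left(x \right)}}{3} + B C x \sin{\left(x \right)} - \frac{2 B D t^{2} \sin{\left(t x \right)}}{3} - B D t x^{2} \sin{\left(t x \right)} + 4 B D x^{2} \sin{\left(t x \right)} + B D x \cos{\left(t x \right)} + \frac{C^{2} \cos^{2}{\left(x \right)}}{3} - \frac{2 C D t \sin{\left(t x \right)} \cos{\left(x \right)}}{3} - C D x \sin{\left(x \right)} \sin{\left(t x \right)} + \frac{D^{2} t^{2} \sin^{2}{\left(t x \right)}}{3} - 2 D^{2} x^{2} \sin^{2}{\left(t x \right)} - D^{2} x \sin{\left(t x \right)} \cos{\left(t x \right)}
This must equal f(x, t) identically; expanded, f = \frac{4 t^{2} \sin^{2}{\left(t x \right)}}{3} + \frac{4 t^{2} \sin{\left(t x \right)}}{3} + \frac{t^{2}}{3} + 2 t x^{2} \sin{\left(t x \right)} + t x^{2} + \frac{8 t x \sin{\left(t x \right)}}{3} + \frac{4 t x}{3} - 4 t \sin{\left(t x \right)} \cos{\left(x \right)} - 2 t \cos{\left(x \right)} + 2 x^{3} \sin{\left(t x \right)} + x^{3} - 8 x^{2} \sin^{2}{\left(t x \right)} - 8 x^{2} \sin{\left(t x \right)} - \frac{2 x^{2}}{3} - 6 x \sin{\left(x \right)} \sin{\left(t x \right)} - 3 x \sin{\left(x \right)} - 4 x \sin{\left(t x \right)} \cos{\left(t x \right)} - 4 x \cos{\left(x \right)} - 2 x \cos{\left(t x \right)} + 3 \cos^{2}{\left(x \right)}.
Matching coefficients of the independent functions:
(each divided by its leading coefficient; functions giving the same equation are listed together)
  [t^{2}, t x^{2}]:  B^{2} - 1 = 0
  [x^{2}]:  A^{2} - \frac{3 B^{2}}{2} + \frac{1}{2} = 0
  [x^{3}, t x]:  A B - 1 = 0
  [t \cos{\left(x \right)}, x \sin{\left(x \right)}]:  B C + 3 = 0
  [t^{2} \sin{\left(t x \right)}, x \cos{\left(t x \right)}, x^{2} \sin{\left(t x \right)}, …]:  B D + 2 = 0
  [t^{2} \sin^{2}{\left(t x \right)}, x^{2} \sin^{2}{\left(t x \right)}, x \sin{\left(t x \right)} \cos{\left(t x \right)}]:  D^{2} - 4 = 0
  [x \cos{\left(x \right)}]:  A C + 3 = 0
  [x^{3} \sin{\left(t x \right)}, t x \sin{\left(t x \right)}]:  A D + 2 = 0
  [t \sin{\left(t x \right)} \cos{\left(x \right)}, x \sin{\left(x \right)} \sin{\left(t x \right)}]:  C D - 6 = 0
  [\cos^{2}{\left(x \right)}]:  C^{2} - 9 = 0
These equations allow (A, B, C, D) = (-1, -1, 3, 2) or (1, 1, -3, -2).
Impose the point condition(s):
  u(0, 0) = 2  ⟹  D = 2
Only A = -1, B = -1, C = 3, D = 2 satisfies everything.
Hence u(x, t) = - t x - x^{2} + 3 \sin{\left(x \right)} + 2 \cos{\left(t x \right)}.

Answer: u(x, t) = - t x - x^{2} + 3 \sin{\left(x \right)} + 2 \cos{\left(t x \right)}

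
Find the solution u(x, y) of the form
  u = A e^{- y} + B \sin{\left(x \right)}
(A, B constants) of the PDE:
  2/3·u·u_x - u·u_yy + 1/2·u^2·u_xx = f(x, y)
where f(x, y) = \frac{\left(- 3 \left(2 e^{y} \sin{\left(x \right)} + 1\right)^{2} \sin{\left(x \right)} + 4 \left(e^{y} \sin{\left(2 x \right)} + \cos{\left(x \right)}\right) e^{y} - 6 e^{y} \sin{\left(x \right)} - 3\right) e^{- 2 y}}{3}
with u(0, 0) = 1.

Substitute the ansatz u = A e^{- y} + B \sin{\left(x \right)} into the left-hand side.
Derivatives of the ansatz:
  u_x = B \cos{\left(x \right)}
  u_yy = A e^{- y}
  u_xx = - B \sin{\left(x \right)}
Term by term:
  2/3·u·u_x = \frac{2 A B e^{- y} \cos{\left(x \right)}}{3} + \frac{2 B^{2} \sin{\left(x \right)} \cos{\left(x \right)}}{3}
  -u·u_yy = - A^{2} e^{- 2 y} - A B e^{- y} \sin{\left(x \right)}
  1/2·u^2·u_xx = - \frac{A^{2} B e^{- 2 y} \sin{\left(x \right)}}{2} - A B^{2} e^{- y} \sin^{2}{\left(x \right)} - \frac{B^{3} \sin^{3}{\left(x \right)}}{2}
So the left-hand side equals
  - \frac{A^{2} B e^{- 2 y} \sin{\left(x \right)}}{2} - A^{2} e^{- 2 y} - A B^{2} e^{- y} \sin^{2}{\left(x \right)} - A B e^{- y} \sin{\left(x \right)} + \frac{2 A B e^{- y} \cos{\left(x \right)}}{3} - \frac{B^{3} \sin^{3}{\left(x \right)}}{2} + \frac{2 B^{2} \sin{\left(x \right)} \cos{\left(x \right)}}{3}
This must equal f(x, y) identically; expanded, f = - 4 \sin^{3}{\left(x \right)} + \frac{8 \sin{\left(x \right)} \cos{\left(x \right)}}{3} - 4 e^{- y} \sin^{2}{\left(x \right)} - 2 e^{- y} \sin{\left(x \right)} + \frac{4 e^{- y} \cos{\left(x \right)}}{3} - e^{- 2 y} \sin{\left(x \right)} - e^{- 2 y}.
Matching coefficients of the independent functions:
  [e^{- 2 y} \sin{\left(x \right)}]:  - \frac{A^{2} B}{2} = -1
  [e^{- y} \sin{\left(x \right)}]:  - A B = -2
  [e^{- y} \sin^{2}{\left(x \right)}]:  - A B^{2} = -4
  [e^{- y} \cos{\left(x \right)}]:  \frac{2 A B}{3} = \frac{4}{3}
  [\sin{\left(x \right)} \cos{\left(x \right)}]:  \frac{2 B^{2}}{3} = \frac{8}{3}
  [e^{- 2 y}]:  - A^{2} = -1
  [\sin^{3}{\left(x \right)}]:  - \frac{B^{3}}{2} = -4
Solving: A = 1, B = 2.
Check against the point condition:
  u(0, 0) = 1  ⟹  A = 1  ✓
Hence u(x, y) = 2 \sin{\left(x \right)} + e^{- y}.

Answer: u(x, y) = 2 \sin{\left(x \right)} + e^{- y}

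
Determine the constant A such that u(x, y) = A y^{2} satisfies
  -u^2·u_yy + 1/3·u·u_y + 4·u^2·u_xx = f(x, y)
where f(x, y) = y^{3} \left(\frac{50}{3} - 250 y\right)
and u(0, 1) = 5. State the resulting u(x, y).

Substitute the ansatz u = A y^{2} into the left-hand side.
Derivatives of the ansatz:
  u_yy = 2 A
  u_y = 2 A y
  u_xx = 0
Term by term:
  -u^2·u_yy = - 2 A^{3} y^{4}
  1/3·u·u_y = \frac{2 A^{2} y^{3}}{3}
  4·u^2·u_xx = 0
So the left-hand side equals
  - 2 A^{3} y^{4} + \frac{2 A^{2} y^{3}}{3}
This must equal f(x, y) identically; expanded, f = - 250 y^{4} + \frac{50 y^{3}}{3}.
Matching coefficients of the independent functions:
  [y^{3}]:  \frac{2 A^{2}}{3} = \frac{50}{3}
  [y^{4}]:  - 2 A^{3} = -250
Solving: A = 5.
Check against the point condition:
  u(0, 1) = 5  ⟹  A = 5  ✓
Hence u(x, y) = 5 y^{2}.

Answer: u(x, y) = 5 y^{2}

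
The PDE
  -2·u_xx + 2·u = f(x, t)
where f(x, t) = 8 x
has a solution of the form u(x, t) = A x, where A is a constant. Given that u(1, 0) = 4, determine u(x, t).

Substitute the ansatz u = A x into the left-hand side.
Derivatives of the ansatz:
  u_xx = 0
Term by term:
  -2·u_xx = 0
  2·u = 2 A x
So the left-hand side equals
  2 A x
This must equal f(x, t) = 8 x identically.
Matching coefficients of the independent functions:
  [x]:  2 A = 8
Solving: A = 4.
Check against the point condition:
  u(1, 0) = 4  ⟹  A = 4  ✓
Hence u(x, t) = 4 x.

Answer: u(x, t) = 4 x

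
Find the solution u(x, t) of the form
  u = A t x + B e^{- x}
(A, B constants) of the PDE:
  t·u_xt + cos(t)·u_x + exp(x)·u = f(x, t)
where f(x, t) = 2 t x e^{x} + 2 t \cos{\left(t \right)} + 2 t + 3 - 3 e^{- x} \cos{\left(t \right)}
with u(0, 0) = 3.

Substitute the ansatz u = A t x + B e^{- x} into the left-hand side.
Derivatives of the ansatz:
  u_xt = A
  u_x = A t - B e^{- x}
Term by term:
  t·u_xt = A t
  cos(t)·u_x = A t \cos{\left(t \right)} - B e^{- x} \cos{\left(t \right)}
  exp(x)·u = A t x e^{x} + B
So the left-hand side equals
  A t x e^{x} + A t \cos{\left(t \right)} + A t + B - B e^{- x} \cos{\left(t \right)}
This must equal f(x, t) = 2 t x e^{x} + 2 t \cos{\left(t \right)} + 2 t + 3 - 3 e^{- x} \cos{\left(t \right)} identically.
Matching coefficients of the independent functions:
  [constant term]:  B = 3
  [t, t \cos{\left(t \right)}, t x e^{x}]:  A = 2
  [e^{- x} \cos{\left(t \right)}]:  - B = -3
Solving: A = 2, B = 3.
Check against the point condition:
  u(0, 0) = 3  ⟹  B = 3  ✓
Hence u(x, t) = 2 t x + 3 e^{- x}.

Answer: u(x, t) = 2 t x + 3 e^{- x}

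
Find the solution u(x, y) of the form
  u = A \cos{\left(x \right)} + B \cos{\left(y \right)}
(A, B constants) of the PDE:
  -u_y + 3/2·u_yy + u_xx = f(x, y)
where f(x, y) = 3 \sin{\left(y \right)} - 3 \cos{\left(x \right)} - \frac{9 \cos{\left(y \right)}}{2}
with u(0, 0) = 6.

Substitute the ansatz u = A \cos{\left(x \right)} + B \cos{\left(y \right)} into the left-hand side.
Derivatives of the ansatz:
  u_y = - B \sin{\left(y \right)}
  u_yy = - B \cos{\left(y \right)}
  u_xx = - A \cos{\left(x \right)}
Term by term:
  -u_y = B \sin{\left(y \right)}
  3/2·u_yy = - \frac{3 B \cos{\left(y \right)}}{2}
  u_xx = - A \cos{\left(x \right)}
So the left-hand side equals
  - A \cos{\left(x \right)} + B \sin{\left(y \right)} - \frac{3 B \cos{\left(y \right)}}{2}
This must equal f(x, y) = 3 \sin{\left(y \right)} - 3 \cos{\left(x \right)} - \frac{9 \cos{\left(y \right)}}{2} identically.
Matching coefficients of the independent functions:
  [\sin{\left(y \right)}]:  B = 3
  [\cos{\left(x \right)}]:  - A = -3
  [\cos{\left(y \right)}]:  - \frac{3 B}{2} = - \frac{9}{2}
Solving: A = 3, B = 3.
Check against the point condition:
  u(0, 0) = 6  ⟹  A + B = 6  ✓
Hence u(x, y) = 3 \cos{\left(x \right)} + 3 \cos{\left(y \right)}.

Answer: u(x, y) = 3 \cos{\left(x \right)} + 3 \cos{\left(y \right)}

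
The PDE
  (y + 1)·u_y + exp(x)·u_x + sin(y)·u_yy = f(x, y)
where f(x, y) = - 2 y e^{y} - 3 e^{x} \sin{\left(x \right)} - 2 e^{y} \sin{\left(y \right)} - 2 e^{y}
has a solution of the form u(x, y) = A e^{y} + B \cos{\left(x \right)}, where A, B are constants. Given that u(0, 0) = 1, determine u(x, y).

Substitute the ansatz u = A e^{y} + B \cos{\left(x \right)} into the left-hand side.
Derivatives of the ansatz:
  u_y = A e^{y}
  u_x = - B \sin{\left(x \right)}
  u_yy = A e^{y}
Term by term:
  (y + 1)·u_y = A y e^{y} + A e^{y}
  exp(x)·u_x = - B e^{x} \sin{\left(x \right)}
  sin(y)·u_yy = A e^{y} \sin{\left(y \right)}
So the left-hand side equals
  A y e^{y} + A e^{y} \sin{\left(y \right)} + A e^{y} - B e^{x} \sin{\left(x \right)}
This must equal f(x, y) = - 2 y e^{y} - 3 e^{x} \sin{\left(x \right)} - 2 e^{y} \sin{\left(y \right)} - 2 e^{y} identically.
Matching coefficients of the independent functions:
  [y e^{y}, e^{y} \sin{\left(y \right)}, e^{y}]:  A = -2
  [e^{x} \sin{\left(x \right)}]:  - B = -3
Solving: A = -2, B = 3.
Check against the point condition:
  u(0, 0) = 1  ⟹  A + B = 1  ✓
Hence u(x, y) = - 2 e^{y} + 3 \cos{\left(x \right)}.

Answer: u(x, y) = - 2 e^{y} + 3 \cos{\left(x \right)}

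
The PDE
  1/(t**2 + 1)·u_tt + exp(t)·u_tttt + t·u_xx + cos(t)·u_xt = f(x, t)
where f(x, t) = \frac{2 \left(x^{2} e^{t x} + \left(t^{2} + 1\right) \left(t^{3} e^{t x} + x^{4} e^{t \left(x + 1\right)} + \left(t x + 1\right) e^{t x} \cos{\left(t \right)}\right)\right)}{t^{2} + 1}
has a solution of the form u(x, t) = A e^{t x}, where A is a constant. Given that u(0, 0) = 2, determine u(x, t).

Substitute the ansatz u = A e^{t x} into the left-hand side.
Derivatives of the ansatz:
  u_tt = A x^{2} e^{t x}
  u_tttt = A x^{4} e^{t x}
  u_xx = A t^{2} e^{t x}
  u_xt = A t x e^{t x} + A e^{t x}
Term by term:
  1/(t**2 + 1)·u_tt = \frac{A x^{2} e^{t x}}{t^{2} + 1}
  exp(t)·u_tttt = A x^{4} e^{t} e^{t x}
  t·u_xx = A t^{3} e^{t x}
  cos(t)·u_xt = A t x e^{t x} \cos{\left(t \right)} + A e^{t x} \cos{\left(t \right)}
So the left-hand side equals
  A t^{3} e^{t x} + A t x e^{t x} \cos{\left(t \right)} + A x^{4} e^{t} e^{t x} + \frac{A x^{2} e^{t x}}{t^{2} + 1} + A e^{t x} \cos{\left(t \right)}
This must equal f(x, t) identically; expanded, f = 2 t^{3} e^{t x} + 2 t x e^{t x} \cos{\left(t \right)} + 2 x^{4} e^{t} e^{t x} + \frac{2 x^{2} e^{t x}}{t^{2} + 1} + 2 e^{t x} \cos{\left(t \right)}.
Matching coefficients of the independent functions:
  [t^{3} e^{t x}, e^{t x} \cos{\left(t \right)}, \frac{x^{2} e^{t x}}{t^{2} + 1}, x^{4} e^{t} e^{t x}, …]:  A = 2
Solving: A = 2.
Check against the point condition:
  u(0, 0) = 2  ⟹  A = 2  ✓
Hence u(x, t) = 2 e^{t x}.

Answer: u(x, t) = 2 e^{t x}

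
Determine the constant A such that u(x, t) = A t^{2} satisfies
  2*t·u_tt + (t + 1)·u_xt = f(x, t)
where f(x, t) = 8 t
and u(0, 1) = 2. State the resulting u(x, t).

Substitute the ansatz u = A t^{2} into the left-hand side.
Derivatives of the ansatz:
  u_tt = 2 A
  u_xt = 0
Term by term:
  2*t·u_tt = 4 A t
  (t + 1)·u_xt = 0
So the left-hand side equals
  4 A t
This must equal f(x, t) = 8 t identically.
Matching coefficients of the independent functions:
  [t]:  4 A = 8
Solving: A = 2.
Check against the point condition:
  u(0, 1) = 2  ⟹  A = 2  ✓
Hence u(x, t) = 2 t^{2}.

Answer: u(x, t) = 2 t^{2}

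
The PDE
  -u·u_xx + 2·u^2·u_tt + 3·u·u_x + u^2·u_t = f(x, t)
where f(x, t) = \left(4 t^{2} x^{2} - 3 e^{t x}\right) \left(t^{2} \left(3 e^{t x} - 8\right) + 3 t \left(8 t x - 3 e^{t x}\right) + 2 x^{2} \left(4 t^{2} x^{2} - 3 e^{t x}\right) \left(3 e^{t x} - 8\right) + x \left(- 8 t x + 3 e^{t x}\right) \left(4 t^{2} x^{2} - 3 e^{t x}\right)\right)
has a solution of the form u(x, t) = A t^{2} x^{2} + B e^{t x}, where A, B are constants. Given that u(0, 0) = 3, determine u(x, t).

Substitute the ansatz u = A t^{2} x^{2} + B e^{t x} into the left-hand side.
Derivatives of the ansatz:
  u_xx = 2 A t^{2} + B t^{2} e^{t x}
  u_tt = 2 A x^{2} + B x^{2} e^{t x}
  u_x = 2 A t^{2} x + B t e^{t x}
  u_t = 2 A t x^{2} + B x e^{t x}
Term by term:
  -u·u_xx = - 2 A^{2} t^{4} x^{2} - A B t^{4} x^{2} e^{t x} - 2 A B t^{2} e^{t x} - B^{2} t^{2} e^{2 t x}
  2·u^2·u_tt = 4 A^{3} t^{4} x^{6} + 2 A^{2} B t^{4} x^{6} e^{t x} + 8 A^{2} B t^{2} x^{4} e^{t x} + 4 A B^{2} t^{2} x^{4} e^{2 t x} + 4 A B^{2} x^{2} e^{2 t x} + 2 B^{3} x^{2} e^{3 t x}
  3·u·u_x = 6 A^{2} t^{4} x^{3} + 3 A B t^{3} x^{2} e^{t x} + 6 A B t^{2} x e^{t x} + 3 B^{2} t e^{2 t x}
  u^2·u_t = 2 A^{3} t^{5} x^{6} + A^{2} B t^{4} x^{5} e^{t x} + 4 A^{2} B t^{3} x^{4} e^{t x} + 2 A B^{2} t^{2} x^{3} e^{2 t x} + 2 A B^{2} t x^{2} e^{2 t x} + B^{3} x e^{3 t x}
So the left-hand side equals
  2 A^{3} t^{5} x^{6} + 4 A^{3} t^{4} x^{6} + 2 A^{2} B t^{4} x^{6} e^{t x} + A^{2} B t^{4} x^{5} e^{t x} + 4 A^{2} B t^{3} x^{4} e^{t x} + 8 A^{2} B t^{2} x^{4} e^{t x} + 6 A^{2} t^{4} x^{3} - 2 A^{2} t^{4} x^{2} + 4 A B^{2} t^{2} x^{4} e^{2 t x} + 2 A B^{2} t^{2} x^{3} e^{2 t x} + 2 A B^{2} t x^{2} e^{2 t x} + 4 A B^{2} x^{2} e^{2 t x} - A B t^{4} x^{2} e^{t x} + 3 A B t^{3} x^{2} e^{t x} + 6 A B t^{2} x e^{t x} - 2 A B t^{2} e^{t x} + 2 B^{3} x^{2} e^{3 t x} + B^{3} x e^{3 t x} - B^{2} t^{2} e^{2 t x} + 3 B^{2} t e^{2 t x}
This must equal f(x, t) identically; expanded, f = - 128 t^{5} x^{6} + 96 t^{4} x^{6} e^{t x} - 256 t^{4} x^{6} + 48 t^{4} x^{5} e^{t x} + 96 t^{4} x^{3} + 12 t^{4} x^{2} e^{t x} - 32 t^{4} x^{2} + 192 t^{3} x^{4} e^{t x} - 36 t^{3} x^{2} e^{t x} - 144 t^{2} x^{4} e^{2 t x} + 384 t^{2} x^{4} e^{t x} - 72 t^{2} x^{3} e^{2 t x} - 72 t^{2} x e^{t x} - 9 t^{2} e^{2 t x} + 24 t^{2} e^{t x} - 72 t x^{2} e^{2 t x} + 27 t e^{2 t x} + 54 x^{2} e^{3 t x} - 144 x^{2} e^{2 t x} + 27 x e^{3 t x}.
Matching coefficients of the independent functions:
(each divided by its leading coefficient; functions giving the same equation are listed together)
  [t e^{2 t x}, t^{2} e^{2 t x}]:  B^{2} - 9 = 0
  [t^{2} e^{t x}, t^{2} x e^{t x}, t^{3} x^{2} e^{t x}, …]:  A B + 12 = 0
  [t^{4} x^{2}, t^{4} x^{3}]:  A^{2} - 16 = 0
  [t^{4} x^{6}, t^{5} x^{6}]:  A^{3} + 64 = 0
  [x e^{3 t x}, x^{2} e^{3 t x}]:  B^{3} - 27 = 0
  [x^{2} e^{2 t x}, t x^{2} e^{2 t x}, t^{2} x^{3} e^{2 t x}, …]:  A B^{2} + 36 = 0
  [t^{2} x^{4} e^{t x}, t^{3} x^{4} e^{t x}, t^{4} x^{5} e^{t x}, …]:  A^{2} B - 48 = 0
Solving: A = -4, B = 3.
Check against the point condition:
  u(0, 0) = 3  ⟹  B = 3  ✓
Hence u(x, t) = - 4 t^{2} x^{2} + 3 e^{t x}.

Answer: u(x, t) = - 4 t^{2} x^{2} + 3 e^{t x}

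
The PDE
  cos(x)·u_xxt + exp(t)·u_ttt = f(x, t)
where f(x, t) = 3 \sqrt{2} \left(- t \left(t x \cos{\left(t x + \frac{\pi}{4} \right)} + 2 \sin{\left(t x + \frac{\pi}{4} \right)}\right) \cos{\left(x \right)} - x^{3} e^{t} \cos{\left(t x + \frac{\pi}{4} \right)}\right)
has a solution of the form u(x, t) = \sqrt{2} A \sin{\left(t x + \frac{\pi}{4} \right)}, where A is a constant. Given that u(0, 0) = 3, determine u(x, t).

Substitute the ansatz u = \sqrt{2} A \sin{\left(t x + \frac{\pi}{4} \right)} into the left-hand side.
Derivatives of the ansatz:
  u_xxt = - \sqrt{2} A t^{2} x \cos{\left(t x + \frac{\pi}{4} \right)} - 2 \sqrt{2} A t \sin{\left(t x + \frac{\pi}{4} \right)}
  u_ttt = - \sqrt{2} A x^{3} \cos{\left(t x + \frac{\pi}{4} \right)}
Term by term:
  cos(x)·u_xxt = - \sqrt{2} A t^{2} x \cos{\left(x \right)} \cos{\left(t x + \frac{\pi}{4} \right)} - 2 \sqrt{2} A t \sin{\left(t x + \frac{\pi}{4} \right)} \cos{\left(x \right)}
  exp(t)·u_ttt = - \sqrt{2} A x^{3} e^{t} \cos{\left(t x + \frac{\pi}{4} \right)}
So the left-hand side equals
  - \sqrt{2} A t^{2} x \cos{\left(x \right)} \cos{\left(t x + \frac{\pi}{4} \right)} - 2 \sqrt{2} A t \sin{\left(t x + \frac{\pi}{4} \right)} \cos{\left(x \right)} - \sqrt{2} A x^{3} e^{t} \cos{\left(t x + \frac{\pi}{4} \right)}
This must equal f(x, t) identically; expanded, f = - 3 \sqrt{2} t^{2} x \cos{\left(x \right)} \cos{\left(t x + \frac{\pi}{4} \right)} - 6 \sqrt{2} t \sin{\left(t x + \frac{\pi}{4} \right)} \cos{\left(x \right)} - 3 \sqrt{2} x^{3} e^{t} \cos{\left(t x + \frac{\pi}{4} \right)}.
Matching coefficients of the independent functions:
  [\sqrt{2} t \sin{\left(t x + \frac{\pi}{4} \right)} \cos{\left(x \right)}]:  - 2 A = -6
  [\sqrt{2} x^{3} e^{t} \cos{\left(t x + \frac{\pi}{4} \right)}, \sqrt{2} t^{2} x \cos{\left(x \right)} \cos{\left(t x + \frac{\pi}{4} \right)}]:  - A = -3
Solving: A = 3.
Check against the point condition:
  u(0, 0) = 3  ⟹  A = 3  ✓
Hence u(x, t) = 3 \sqrt{2} \sin{\left(t x + \frac{\pi}{4} \right)}.

Answer: u(x, t) = 3 \sqrt{2} \sin{\left(t x + \frac{\pi}{4} \right)}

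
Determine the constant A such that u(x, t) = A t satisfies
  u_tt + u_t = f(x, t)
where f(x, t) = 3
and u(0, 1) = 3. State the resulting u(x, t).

Answer: u(x, t) = 3 t

Derivation:
Substitute the ansatz u = A t into the left-hand side.
Derivatives of the ansatz:
  u_tt = 0
  u_t = A
Term by term:
  u_tt = 0
  u_t = A
So the left-hand side equals
  A
This must equal f(x, t) = 3 identically.
Matching coefficients of the independent functions:
  [constant term]:  A = 3
Solving: A = 3.
Check against the point condition:
  u(0, 1) = 3  ⟹  A = 3  ✓
Hence u(x, t) = 3 t.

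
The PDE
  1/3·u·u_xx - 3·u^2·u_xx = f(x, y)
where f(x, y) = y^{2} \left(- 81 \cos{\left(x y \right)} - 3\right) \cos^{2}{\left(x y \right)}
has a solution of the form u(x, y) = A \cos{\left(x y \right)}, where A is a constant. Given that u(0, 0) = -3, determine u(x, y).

Substitute the ansatz u = A \cos{\left(x y \right)} into the left-hand side.
Derivatives of the ansatz:
  u_xx = - A y^{2} \cos{\left(x y \right)}
Term by term:
  1/3·u·u_xx = - \frac{A^{2} y^{2} \cos^{2}{\left(x y \right)}}{3}
  -3·u^2·u_xx = 3 A^{3} y^{2} \cos^{3}{\left(x y \right)}
So the left-hand side equals
  3 A^{3} y^{2} \cos^{3}{\left(x y \right)} - \frac{A^{2} y^{2} \cos^{2}{\left(x y \right)}}{3}
This must equal f(x, y) identically; expanded, f = - 81 y^{2} \cos^{3}{\left(x y \right)} - 3 y^{2} \cos^{2}{\left(x y \right)}.
Matching coefficients of the independent functions:
  [y^{2} \cos^{2}{\left(x y \right)}]:  - \frac{A^{2}}{3} = -3
  [y^{2} \cos^{3}{\left(x y \right)}]:  3 A^{3} = -81
Solving: A = -3.
Check against the point condition:
  u(0, 0) = -3  ⟹  A = -3  ✓
Hence u(x, y) = - 3 \cos{\left(x y \right)}.

Answer: u(x, y) = - 3 \cos{\left(x y \right)}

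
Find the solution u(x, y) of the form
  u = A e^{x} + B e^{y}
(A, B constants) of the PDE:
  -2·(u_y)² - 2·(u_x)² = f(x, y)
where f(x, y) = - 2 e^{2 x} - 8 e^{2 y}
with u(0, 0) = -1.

Substitute the ansatz u = A e^{x} + B e^{y} into the left-hand side.
Derivatives of the ansatz:
  u_y = B e^{y}
  u_x = A e^{x}
Term by term:
  -2·(u_y)² = - 2 B^{2} e^{2 y}
  -2·(u_x)² = - 2 A^{2} e^{2 x}
So the left-hand side equals
  - 2 A^{2} e^{2 x} - 2 B^{2} e^{2 y}
This must equal f(x, y) = - 2 e^{2 x} - 8 e^{2 y} identically.
Matching coefficients of the independent functions:
  [e^{2 x}]:  - 2 A^{2} = -2
  [e^{2 y}]:  - 2 B^{2} = -8
These equations allow (A, B) = (-1, -2) or (-1, 2) or (1, -2) or (1, 2).
Impose the point condition(s):
  u(0, 0) = -1  ⟹  A + B = -1
Only A = 1, B = -2 satisfies everything.
Hence u(x, y) = e^{x} - 2 e^{y}.

Answer: u(x, y) = e^{x} - 2 e^{y}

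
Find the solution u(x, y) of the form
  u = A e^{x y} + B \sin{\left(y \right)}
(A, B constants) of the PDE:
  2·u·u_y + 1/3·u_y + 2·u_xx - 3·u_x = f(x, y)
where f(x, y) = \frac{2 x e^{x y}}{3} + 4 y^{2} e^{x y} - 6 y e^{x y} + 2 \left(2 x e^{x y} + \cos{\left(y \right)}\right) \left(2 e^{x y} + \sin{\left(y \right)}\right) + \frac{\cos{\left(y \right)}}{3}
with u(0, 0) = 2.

Substitute the ansatz u = A e^{x y} + B \sin{\left(y \right)} into the left-hand side.
Derivatives of the ansatz:
  u_y = A x e^{x y} + B \cos{\left(y \right)}
  u_xx = A y^{2} e^{x y}
  u_x = A y e^{x y}
Term by term:
  2·u·u_y = 2 A^{2} x e^{2 x y} + 2 A B x e^{x y} \sin{\left(y \right)} + 2 A B e^{x y} \cos{\left(y \right)} + 2 B^{2} \sin{\left(y \right)} \cos{\left(y \right)}
  1/3·u_y = \frac{A x e^{x y}}{3} + \frac{B \cos{\left(y \right)}}{3}
  2·u_xx = 2 A y^{2} e^{x y}
  -3·u_x = - 3 A y e^{x y}
So the left-hand side equals
  2 A^{2} x e^{2 x y} + 2 A B x e^{x y} \sin{\left(y \right)} + 2 A B e^{x y} \cos{\left(y \right)} + \frac{A x e^{x y}}{3} + 2 A y^{2} e^{x y} - 3 A y e^{x y} + 2 B^{2} \sin{\left(y \right)} \cos{\left(y \right)} + \frac{B \cos{\left(y \right)}}{3}
This must equal f(x, y) identically; expanded, f = 8 x e^{2 x y} + 4 x e^{x y} \sin{\left(y \right)} + \frac{2 x e^{x y}}{3} + 4 y^{2} e^{x y} - 6 y e^{x y} + 4 e^{x y} \cos{\left(y \right)} + 2 \sin{\left(y \right)} \cos{\left(y \right)} + \frac{\cos{\left(y \right)}}{3}.
Matching coefficients of the independent functions:
  [x e^{x y}]:  \frac{A}{3} = \frac{2}{3}
  [x e^{2 x y}]:  2 A^{2} = 8
  [y e^{x y}]:  - 3 A = -6
  [y^{2} e^{x y}]:  2 A = 4
  [e^{x y} \cos{\left(y \right)}, x e^{x y} \sin{\left(y \right)}]:  2 A B = 4
  [\sin{\left(y \right)} \cos{\left(y \right)}]:  2 B^{2} = 2
  [\cos{\left(y \right)}]:  \frac{B}{3} = \frac{1}{3}
Solving: A = 2, B = 1.
Check against the point condition:
  u(0, 0) = 2  ⟹  A = 2  ✓
Hence u(x, y) = 2 e^{x y} + \sin{\left(y \right)}.

Answer: u(x, y) = 2 e^{x y} + \sin{\left(y \right)}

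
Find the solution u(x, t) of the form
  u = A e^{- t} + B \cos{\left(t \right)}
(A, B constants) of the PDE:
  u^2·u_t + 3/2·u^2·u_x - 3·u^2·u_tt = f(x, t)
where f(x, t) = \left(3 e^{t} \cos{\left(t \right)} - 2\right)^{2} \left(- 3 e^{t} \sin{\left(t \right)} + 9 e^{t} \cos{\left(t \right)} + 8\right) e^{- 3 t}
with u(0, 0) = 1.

Answer: u(x, t) = 3 \cos{\left(t \right)} - 2 e^{- t}

Derivation:
Substitute the ansatz u = A e^{- t} + B \cos{\left(t \right)} into the left-hand side.
Derivatives of the ansatz:
  u_t = - A e^{- t} - B \sin{\left(t \right)}
  u_x = 0
  u_tt = A e^{- t} - B \cos{\left(t \right)}
Term by term:
  u^2·u_t = - A^{3} e^{- 3 t} - A^{2} B e^{- 2 t} \sin{\left(t \right)} - 2 A^{2} B e^{- 2 t} \cos{\left(t \right)} - 2 A B^{2} e^{- t} \sin{\left(t \right)} \cos{\left(t \right)} - A B^{2} e^{- t} \cos^{2}{\left(t \right)} - B^{3} \sin{\left(t \right)} \cos^{2}{\left(t \right)}
  3/2·u^2·u_x = 0
  -3·u^2·u_tt = - 3 A^{3} e^{- 3 t} - 3 A^{2} B e^{- 2 t} \cos{\left(t \right)} + 3 A B^{2} e^{- t} \cos^{2}{\left(t \right)} + 3 B^{3} \cos^{3}{\left(t \right)}
So the left-hand side equals
  - 4 A^{3} e^{- 3 t} - A^{2} B e^{- 2 t} \sin{\left(t \right)} - 5 A^{2} B e^{- 2 t} \cos{\left(t \right)} - 2 A B^{2} e^{- t} \sin{\left(t \right)} \cos{\left(t \right)} + 2 A B^{2} e^{- t} \cos^{2}{\left(t \right)} - B^{3} \sin{\left(t \right)} \cos^{2}{\left(t \right)} + 3 B^{3} \cos^{3}{\left(t \right)}
This must equal f(x, t) identically; expanded, f = - 27 \sin{\left(t \right)} \cos^{2}{\left(t \right)} + 81 \cos^{3}{\left(t \right)} + 36 e^{- t} \sin{\left(t \right)} \cos{\left(t \right)} - 36 e^{- t} \cos^{2}{\left(t \right)} - 12 e^{- 2 t} \sin{\left(t \right)} - 60 e^{- 2 t} \cos{\left(t \right)} + 32 e^{- 3 t}.
Matching coefficients of the independent functions:
  [e^{- 2 t} \sin{\left(t \right)}]:  - A^{2} B = -12
  [e^{- 2 t} \cos{\left(t \right)}]:  - 5 A^{2} B = -60
  [e^{- t} \cos^{2}{\left(t \right)}]:  2 A B^{2} = -36
  [\sin{\left(t \right)} \cos^{2}{\left(t \right)}]:  - B^{3} = -27
  [e^{- t} \sin{\left(t \right)} \cos{\left(t \right)}]:  - 2 A B^{2} = 36
  [e^{- 3 t}]:  - 4 A^{3} = 32
  [\cos^{3}{\left(t \right)}]:  3 B^{3} = 81
Solving: A = -2, B = 3.
Check against the point condition:
  u(0, 0) = 1  ⟹  A + B = 1  ✓
Hence u(x, t) = 3 \cos{\left(t \right)} - 2 e^{- t}.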